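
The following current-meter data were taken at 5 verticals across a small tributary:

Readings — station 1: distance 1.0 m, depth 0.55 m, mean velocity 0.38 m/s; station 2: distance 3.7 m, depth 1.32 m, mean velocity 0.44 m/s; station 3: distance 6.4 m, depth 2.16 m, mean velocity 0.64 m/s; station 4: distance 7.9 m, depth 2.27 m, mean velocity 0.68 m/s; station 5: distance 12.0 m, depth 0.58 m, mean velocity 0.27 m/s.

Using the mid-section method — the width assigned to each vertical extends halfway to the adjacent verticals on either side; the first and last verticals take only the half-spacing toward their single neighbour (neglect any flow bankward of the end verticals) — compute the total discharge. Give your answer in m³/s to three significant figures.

w_1 = (3.7 − 1.0)/2 = 1.35 m; q_1 = 0.38 × 0.55 × 1.35 = 0.2822 m³/s
w_2 = (6.4 − 1.0)/2 = 2.7 m; q_2 = 0.44 × 1.32 × 2.7 = 1.568 m³/s
w_3 = (7.9 − 3.7)/2 = 2.1 m; q_3 = 0.64 × 2.16 × 2.1 = 2.903 m³/s
w_4 = (12.0 − 6.4)/2 = 2.8 m; q_4 = 0.68 × 2.27 × 2.8 = 4.322 m³/s
w_5 = (12.0 − 7.9)/2 = 2.05 m; q_5 = 0.27 × 0.58 × 2.05 = 0.3210 m³/s
Q = Σ qᵢ = 9.396 m³/s

9.40 m³/s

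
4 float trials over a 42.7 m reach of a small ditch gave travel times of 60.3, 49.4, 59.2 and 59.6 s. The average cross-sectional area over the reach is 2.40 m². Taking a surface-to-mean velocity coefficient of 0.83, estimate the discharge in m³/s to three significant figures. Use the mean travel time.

t̄ = (60.3 + 49.4 + 59.2 + 59.6) / 4 = 57.125 s
v_surface = L / t̄ = 42.7 / 57.125 = 0.7475 m/s
v_mean = 0.83 × 0.7475 = 0.6204 m/s
Q = A × v_mean = 2.40 × 0.6204 = 1.489 m³/s

1.49 m³/s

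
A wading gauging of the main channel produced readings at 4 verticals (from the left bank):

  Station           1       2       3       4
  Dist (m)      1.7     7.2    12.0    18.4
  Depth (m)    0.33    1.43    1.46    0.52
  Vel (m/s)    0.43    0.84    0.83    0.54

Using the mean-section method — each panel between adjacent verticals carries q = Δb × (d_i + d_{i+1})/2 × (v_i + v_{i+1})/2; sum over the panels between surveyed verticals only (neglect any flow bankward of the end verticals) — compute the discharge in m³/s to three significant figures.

Panel 1-2: Δb = 5.5 m, d̄ = (0.33+1.43)/2 = 0.88, v̄ = (0.43+0.84)/2 = 0.635 → q = 5.5×0.88×0.635 = 3.073 m³/s
Panel 2-3: Δb = 4.8 m, d̄ = (1.43+1.46)/2 = 1.445, v̄ = (0.84+0.83)/2 = 0.835 → q = 4.8×1.445×0.835 = 5.792 m³/s
Panel 3-4: Δb = 6.4 m, d̄ = (1.46+0.52)/2 = 0.99, v̄ = (0.83+0.54)/2 = 0.685 → q = 6.4×0.99×0.685 = 4.340 m³/s
Q = Σ q = 13.21 m³/s

13.2 m³/s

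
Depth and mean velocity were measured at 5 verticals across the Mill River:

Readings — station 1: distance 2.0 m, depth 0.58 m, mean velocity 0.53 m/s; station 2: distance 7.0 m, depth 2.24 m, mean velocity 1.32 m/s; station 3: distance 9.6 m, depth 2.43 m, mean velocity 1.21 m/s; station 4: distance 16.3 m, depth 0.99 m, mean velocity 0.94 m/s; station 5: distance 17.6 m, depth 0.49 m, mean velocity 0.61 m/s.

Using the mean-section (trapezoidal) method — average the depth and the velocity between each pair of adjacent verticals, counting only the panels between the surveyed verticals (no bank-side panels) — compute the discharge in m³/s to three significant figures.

Panel 1-2: Δb = 5 m, d̄ = (0.58+2.24)/2 = 1.41, v̄ = (0.53+1.32)/2 = 0.925 → q = 5×1.41×0.925 = 6.521 m³/s
Panel 2-3: Δb = 2.6 m, d̄ = (2.24+2.43)/2 = 2.335, v̄ = (1.32+1.21)/2 = 1.265 → q = 2.6×2.335×1.265 = 7.680 m³/s
Panel 3-4: Δb = 6.7 m, d̄ = (2.43+0.99)/2 = 1.71, v̄ = (1.21+0.94)/2 = 1.075 → q = 6.7×1.71×1.075 = 12.32 m³/s
Panel 4-5: Δb = 1.3 m, d̄ = (0.99+0.49)/2 = 0.74, v̄ = (0.94+0.61)/2 = 0.775 → q = 1.3×0.74×0.775 = 0.7456 m³/s
Q = Σ q = 27.26 m³/s

27.3 m³/s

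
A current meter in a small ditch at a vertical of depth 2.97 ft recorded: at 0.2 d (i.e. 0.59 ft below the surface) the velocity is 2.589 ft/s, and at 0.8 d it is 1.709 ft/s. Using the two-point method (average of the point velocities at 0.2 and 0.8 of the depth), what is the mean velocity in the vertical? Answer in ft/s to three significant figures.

2.15 ft/s

v̄ = (2.589 + 1.709) / 2 = 2.149 ft/s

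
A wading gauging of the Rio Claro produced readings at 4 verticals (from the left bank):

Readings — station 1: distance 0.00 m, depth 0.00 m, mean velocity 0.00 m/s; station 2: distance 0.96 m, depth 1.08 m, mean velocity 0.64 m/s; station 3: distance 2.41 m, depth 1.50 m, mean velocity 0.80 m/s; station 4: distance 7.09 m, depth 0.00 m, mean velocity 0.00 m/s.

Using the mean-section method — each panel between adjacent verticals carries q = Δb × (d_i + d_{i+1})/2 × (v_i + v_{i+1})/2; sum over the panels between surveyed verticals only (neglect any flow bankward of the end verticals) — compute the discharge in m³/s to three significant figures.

Panel 1-2: Δb = 0.96 m, d̄ = (0.00+1.08)/2 = 0.54, v̄ = (0.00+0.64)/2 = 0.32 → q = 0.96×0.54×0.32 = 0.1659 m³/s
Panel 2-3: Δb = 1.45 m, d̄ = (1.08+1.50)/2 = 1.29, v̄ = (0.64+0.80)/2 = 0.72 → q = 1.45×1.29×0.72 = 1.347 m³/s
Panel 3-4: Δb = 4.68 m, d̄ = (1.50+0.00)/2 = 0.75, v̄ = (0.80+0.00)/2 = 0.4 → q = 4.68×0.75×0.4 = 1.404 m³/s
Q = Σ q = 2.917 m³/s

2.92 m³/s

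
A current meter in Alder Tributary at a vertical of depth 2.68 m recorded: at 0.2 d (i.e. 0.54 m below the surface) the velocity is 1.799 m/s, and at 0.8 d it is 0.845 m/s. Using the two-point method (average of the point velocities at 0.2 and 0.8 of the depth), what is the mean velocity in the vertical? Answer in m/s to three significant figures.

1.32 m/s

v̄ = (1.799 + 0.845) / 2 = 1.322 m/s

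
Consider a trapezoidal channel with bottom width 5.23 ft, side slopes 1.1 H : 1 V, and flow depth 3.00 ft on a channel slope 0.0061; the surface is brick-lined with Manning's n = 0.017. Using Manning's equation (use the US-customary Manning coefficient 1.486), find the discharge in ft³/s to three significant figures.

259 ft³/s

A = (b + z·y)·y = (5.23 + 1.1×3.00)×3.00 = 25.59 ft²
P = b + 2y√(1+z²) = 5.23 + 2×3.00×√(1+1.1²) = 14.15 ft
R = A/P = 25.59/14.15 = 1.809 ft
Q = (1.486/n)·A·R^(2/3)·S^(1/2) = (1.486/0.017) × 25.59 × 1.809^(2/3) × 0.0061^(1/2) = 259.3 ft³/s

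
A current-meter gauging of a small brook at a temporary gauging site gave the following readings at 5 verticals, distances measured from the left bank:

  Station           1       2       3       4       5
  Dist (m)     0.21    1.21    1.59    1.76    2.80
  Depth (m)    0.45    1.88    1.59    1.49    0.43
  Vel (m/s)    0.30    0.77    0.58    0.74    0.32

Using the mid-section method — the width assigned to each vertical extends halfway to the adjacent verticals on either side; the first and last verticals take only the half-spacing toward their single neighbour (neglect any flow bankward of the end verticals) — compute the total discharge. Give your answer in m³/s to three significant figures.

w_1 = (1.21 − 0.21)/2 = 0.5 m; q_1 = 0.30 × 0.45 × 0.5 = 0.06750 m³/s
w_2 = (1.59 − 0.21)/2 = 0.69 m; q_2 = 0.77 × 1.88 × 0.69 = 0.9988 m³/s
w_3 = (1.76 − 1.21)/2 = 0.275 m; q_3 = 0.58 × 1.59 × 0.275 = 0.2536 m³/s
w_4 = (2.80 − 1.59)/2 = 0.605 m; q_4 = 0.74 × 1.49 × 0.605 = 0.6671 m³/s
w_5 = (2.80 − 1.76)/2 = 0.52 m; q_5 = 0.32 × 0.43 × 0.52 = 0.07155 m³/s
Q = Σ qᵢ = 2.059 m³/s

2.06 m³/s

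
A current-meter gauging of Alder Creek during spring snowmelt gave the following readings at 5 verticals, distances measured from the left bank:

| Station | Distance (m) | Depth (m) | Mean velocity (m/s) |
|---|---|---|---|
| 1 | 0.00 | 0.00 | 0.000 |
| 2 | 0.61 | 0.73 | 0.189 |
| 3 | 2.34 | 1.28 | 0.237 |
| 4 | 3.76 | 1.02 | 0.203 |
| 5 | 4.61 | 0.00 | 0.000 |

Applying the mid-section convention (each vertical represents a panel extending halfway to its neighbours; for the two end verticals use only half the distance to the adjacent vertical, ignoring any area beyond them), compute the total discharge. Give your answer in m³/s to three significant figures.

0.874 m³/s

w_2 = (2.34 − 0.00)/2 = 1.17 m; q_2 = 0.189 × 0.73 × 1.17 = 0.1614 m³/s
w_3 = (3.76 − 0.61)/2 = 1.575 m; q_3 = 0.237 × 1.28 × 1.575 = 0.4778 m³/s
w_4 = (4.61 − 2.34)/2 = 1.135 m; q_4 = 0.203 × 1.02 × 1.135 = 0.2350 m³/s
Stations 1, 5 contribute zero (depth or velocity is 0).
Q = Σ qᵢ = 0.8742 m³/s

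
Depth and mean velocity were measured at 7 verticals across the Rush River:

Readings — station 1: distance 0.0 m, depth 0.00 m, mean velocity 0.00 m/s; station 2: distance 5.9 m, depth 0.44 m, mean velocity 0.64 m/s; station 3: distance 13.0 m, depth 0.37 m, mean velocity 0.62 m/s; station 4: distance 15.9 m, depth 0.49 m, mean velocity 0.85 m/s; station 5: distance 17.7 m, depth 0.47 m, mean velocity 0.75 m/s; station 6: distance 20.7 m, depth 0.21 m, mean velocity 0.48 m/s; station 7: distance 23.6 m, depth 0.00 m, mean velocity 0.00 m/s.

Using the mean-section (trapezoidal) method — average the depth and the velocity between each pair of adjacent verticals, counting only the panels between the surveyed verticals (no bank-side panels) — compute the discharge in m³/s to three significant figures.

4.54 m³/s

Panel 1-2: Δb = 5.9 m, d̄ = (0.00+0.44)/2 = 0.22, v̄ = (0.00+0.64)/2 = 0.32 → q = 5.9×0.22×0.32 = 0.4154 m³/s
Panel 2-3: Δb = 7.1 m, d̄ = (0.44+0.37)/2 = 0.405, v̄ = (0.64+0.62)/2 = 0.63 → q = 7.1×0.405×0.63 = 1.812 m³/s
Panel 3-4: Δb = 2.9 m, d̄ = (0.37+0.49)/2 = 0.43, v̄ = (0.62+0.85)/2 = 0.735 → q = 2.9×0.43×0.735 = 0.9165 m³/s
Panel 4-5: Δb = 1.8 m, d̄ = (0.49+0.47)/2 = 0.48, v̄ = (0.85+0.75)/2 = 0.8 → q = 1.8×0.48×0.8 = 0.6912 m³/s
Panel 5-6: Δb = 3 m, d̄ = (0.47+0.21)/2 = 0.34, v̄ = (0.75+0.48)/2 = 0.615 → q = 3×0.34×0.615 = 0.6273 m³/s
Panel 6-7: Δb = 2.9 m, d̄ = (0.21+0.00)/2 = 0.105, v̄ = (0.48+0.00)/2 = 0.24 → q = 2.9×0.105×0.24 = 0.07308 m³/s
Q = Σ q = 4.535 m³/s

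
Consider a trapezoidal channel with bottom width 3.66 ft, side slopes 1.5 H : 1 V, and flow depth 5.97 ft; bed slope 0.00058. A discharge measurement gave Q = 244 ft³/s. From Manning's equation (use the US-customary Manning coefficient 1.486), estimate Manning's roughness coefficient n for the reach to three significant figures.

0.0229

A = (b + z·y)·y = (3.66 + 1.5×5.97)×5.97 = 75.31 ft²
P = b + 2y√(1+z²) = 3.66 + 2×5.97×√(1+1.5²) = 25.19 ft
R = A/P = 75.31/25.19 = 2.990 ft
n = (1.486/Q)·A·R^(2/3)·S^(1/2) = (1.486/244) × 75.31 × 2.076 × 0.02408 = 0.02293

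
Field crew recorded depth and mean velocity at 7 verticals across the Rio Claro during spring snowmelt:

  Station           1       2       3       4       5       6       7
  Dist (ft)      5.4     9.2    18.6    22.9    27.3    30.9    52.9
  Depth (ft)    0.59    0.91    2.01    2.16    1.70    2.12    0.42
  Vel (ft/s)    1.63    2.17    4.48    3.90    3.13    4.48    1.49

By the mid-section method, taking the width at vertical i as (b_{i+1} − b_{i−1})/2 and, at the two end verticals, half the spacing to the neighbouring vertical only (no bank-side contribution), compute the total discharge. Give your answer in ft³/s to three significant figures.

263 ft³/s

w_1 = (9.2 − 5.4)/2 = 1.9 ft; q_1 = 1.63 × 0.59 × 1.9 = 1.827 ft³/s
w_2 = (18.6 − 5.4)/2 = 6.6 ft; q_2 = 2.17 × 0.91 × 6.6 = 13.03 ft³/s
w_3 = (22.9 − 9.2)/2 = 6.85 ft; q_3 = 4.48 × 2.01 × 6.85 = 61.68 ft³/s
w_4 = (27.3 − 18.6)/2 = 4.35 ft; q_4 = 3.90 × 2.16 × 4.35 = 36.64 ft³/s
w_5 = (30.9 − 22.9)/2 = 4 ft; q_5 = 3.13 × 1.70 × 4 = 21.28 ft³/s
w_6 = (52.9 − 27.3)/2 = 12.8 ft; q_6 = 4.48 × 2.12 × 12.8 = 121.6 ft³/s
w_7 = (52.9 − 30.9)/2 = 11 ft; q_7 = 1.49 × 0.42 × 11 = 6.884 ft³/s
Q = Σ qᵢ = 262.9 ft³/s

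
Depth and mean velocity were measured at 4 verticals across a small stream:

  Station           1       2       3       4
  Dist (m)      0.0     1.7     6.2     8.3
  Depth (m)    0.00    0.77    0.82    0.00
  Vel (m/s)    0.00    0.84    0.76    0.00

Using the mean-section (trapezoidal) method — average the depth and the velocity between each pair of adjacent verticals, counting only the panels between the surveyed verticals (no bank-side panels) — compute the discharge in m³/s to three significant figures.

3.46 m³/s

Panel 1-2: Δb = 1.7 m, d̄ = (0.00+0.77)/2 = 0.385, v̄ = (0.00+0.84)/2 = 0.42 → q = 1.7×0.385×0.42 = 0.2749 m³/s
Panel 2-3: Δb = 4.5 m, d̄ = (0.77+0.82)/2 = 0.795, v̄ = (0.84+0.76)/2 = 0.8 → q = 4.5×0.795×0.8 = 2.862 m³/s
Panel 3-4: Δb = 2.1 m, d̄ = (0.82+0.00)/2 = 0.41, v̄ = (0.76+0.00)/2 = 0.38 → q = 2.1×0.41×0.38 = 0.3272 m³/s
Q = Σ q = 3.464 m³/s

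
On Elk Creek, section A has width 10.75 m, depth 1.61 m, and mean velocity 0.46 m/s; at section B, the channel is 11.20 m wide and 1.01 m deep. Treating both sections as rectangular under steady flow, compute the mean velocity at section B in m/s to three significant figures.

0.704 m/s

Q = A₁V₁ = (10.75×1.61) × 0.46 = 7.961 m³/s
A₂ = 11.20 × 1.01 = 11.31 m²
V₂ = Q/A₂ = 7.961/11.31 = 0.7038 m/s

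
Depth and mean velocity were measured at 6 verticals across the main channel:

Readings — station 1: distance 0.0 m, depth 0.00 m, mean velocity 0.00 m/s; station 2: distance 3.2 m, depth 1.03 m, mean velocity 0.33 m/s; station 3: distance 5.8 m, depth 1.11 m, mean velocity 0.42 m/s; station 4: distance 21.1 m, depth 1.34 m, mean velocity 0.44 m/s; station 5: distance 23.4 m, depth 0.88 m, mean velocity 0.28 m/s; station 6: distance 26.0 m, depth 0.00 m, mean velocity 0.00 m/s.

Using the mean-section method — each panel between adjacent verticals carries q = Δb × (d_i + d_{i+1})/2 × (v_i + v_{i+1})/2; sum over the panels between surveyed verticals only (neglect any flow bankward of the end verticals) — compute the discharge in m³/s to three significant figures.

10.5 m³/s

Panel 1-2: Δb = 3.2 m, d̄ = (0.00+1.03)/2 = 0.515, v̄ = (0.00+0.33)/2 = 0.165 → q = 3.2×0.515×0.165 = 0.2719 m³/s
Panel 2-3: Δb = 2.6 m, d̄ = (1.03+1.11)/2 = 1.07, v̄ = (0.33+0.42)/2 = 0.375 → q = 2.6×1.07×0.375 = 1.043 m³/s
Panel 3-4: Δb = 15.3 m, d̄ = (1.11+1.34)/2 = 1.225, v̄ = (0.42+0.44)/2 = 0.43 → q = 15.3×1.225×0.43 = 8.059 m³/s
Panel 4-5: Δb = 2.3 m, d̄ = (1.34+0.88)/2 = 1.11, v̄ = (0.44+0.28)/2 = 0.36 → q = 2.3×1.11×0.36 = 0.9191 m³/s
Panel 5-6: Δb = 2.6 m, d̄ = (0.88+0.00)/2 = 0.44, v̄ = (0.28+0.00)/2 = 0.14 → q = 2.6×0.44×0.14 = 0.1602 m³/s
Q = Σ q = 10.45 m³/s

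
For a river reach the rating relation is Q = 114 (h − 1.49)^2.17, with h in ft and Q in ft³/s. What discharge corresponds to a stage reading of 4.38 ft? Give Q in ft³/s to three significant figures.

Q = 114 × (4.38 − 1.49)^2.17 = 114 × 2.89^2.17 = 1140 ft³/s

1140 ft³/s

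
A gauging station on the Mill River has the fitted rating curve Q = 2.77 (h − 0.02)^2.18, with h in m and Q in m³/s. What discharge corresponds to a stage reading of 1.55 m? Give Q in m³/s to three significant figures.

Q = 2.77 × (1.55 − 0.02)^2.18 = 2.77 × 1.53^2.18 = 7.000 m³/s

7.00 m³/s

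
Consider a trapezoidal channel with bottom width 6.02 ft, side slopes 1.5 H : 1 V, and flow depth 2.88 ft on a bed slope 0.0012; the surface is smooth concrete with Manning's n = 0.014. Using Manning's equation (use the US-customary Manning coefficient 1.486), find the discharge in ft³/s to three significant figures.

A = (b + z·y)·y = (6.02 + 1.5×2.88)×2.88 = 29.78 ft²
P = b + 2y√(1+z²) = 6.02 + 2×2.88×√(1+1.5²) = 16.40 ft
R = A/P = 29.78/16.40 = 1.815 ft
Q = (1.486/n)·A·R^(2/3)·S^(1/2) = (1.486/0.014) × 29.78 × 1.815^(2/3) × 0.0012^(1/2) = 162.9 ft³/s

163 ft³/s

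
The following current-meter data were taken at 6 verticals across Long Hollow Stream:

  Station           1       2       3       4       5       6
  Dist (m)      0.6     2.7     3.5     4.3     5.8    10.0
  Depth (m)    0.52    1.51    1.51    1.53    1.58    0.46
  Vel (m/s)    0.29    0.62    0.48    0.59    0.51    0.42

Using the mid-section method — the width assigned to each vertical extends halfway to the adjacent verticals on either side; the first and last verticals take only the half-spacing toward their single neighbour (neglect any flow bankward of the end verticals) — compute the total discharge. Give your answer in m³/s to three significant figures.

w_1 = (2.7 − 0.6)/2 = 1.05 m; q_1 = 0.29 × 0.52 × 1.05 = 0.1583 m³/s
w_2 = (3.5 − 0.6)/2 = 1.45 m; q_2 = 0.62 × 1.51 × 1.45 = 1.357 m³/s
w_3 = (4.3 − 2.7)/2 = 0.8 m; q_3 = 0.48 × 1.51 × 0.8 = 0.5798 m³/s
w_4 = (5.8 − 3.5)/2 = 1.15 m; q_4 = 0.59 × 1.53 × 1.15 = 1.038 m³/s
w_5 = (10.0 − 4.3)/2 = 2.85 m; q_5 = 0.51 × 1.58 × 2.85 = 2.297 m³/s
w_6 = (10.0 − 5.8)/2 = 2.1 m; q_6 = 0.42 × 0.46 × 2.1 = 0.4057 m³/s
Q = Σ qᵢ = 5.836 m³/s

5.84 m³/s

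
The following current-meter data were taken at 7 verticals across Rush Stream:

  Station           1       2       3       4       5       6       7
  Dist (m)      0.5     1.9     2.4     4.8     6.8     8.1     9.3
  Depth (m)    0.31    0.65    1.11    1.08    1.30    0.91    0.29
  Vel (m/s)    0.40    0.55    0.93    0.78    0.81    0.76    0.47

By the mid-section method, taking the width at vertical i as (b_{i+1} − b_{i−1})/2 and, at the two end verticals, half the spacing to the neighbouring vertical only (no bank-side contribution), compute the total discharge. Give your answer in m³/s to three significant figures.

w_1 = (1.9 − 0.5)/2 = 0.7 m; q_1 = 0.40 × 0.31 × 0.7 = 0.08680 m³/s
w_2 = (2.4 − 0.5)/2 = 0.95 m; q_2 = 0.55 × 0.65 × 0.95 = 0.3396 m³/s
w_3 = (4.8 − 1.9)/2 = 1.45 m; q_3 = 0.93 × 1.11 × 1.45 = 1.497 m³/s
w_4 = (6.8 − 2.4)/2 = 2.2 m; q_4 = 0.78 × 1.08 × 2.2 = 1.853 m³/s
w_5 = (8.1 − 4.8)/2 = 1.65 m; q_5 = 0.81 × 1.30 × 1.65 = 1.737 m³/s
w_6 = (9.3 − 6.8)/2 = 1.25 m; q_6 = 0.76 × 0.91 × 1.25 = 0.8645 m³/s
w_7 = (9.3 − 8.1)/2 = 0.6 m; q_7 = 0.47 × 0.29 × 0.6 = 0.08178 m³/s
Q = Σ qᵢ = 6.460 m³/s

6.46 m³/s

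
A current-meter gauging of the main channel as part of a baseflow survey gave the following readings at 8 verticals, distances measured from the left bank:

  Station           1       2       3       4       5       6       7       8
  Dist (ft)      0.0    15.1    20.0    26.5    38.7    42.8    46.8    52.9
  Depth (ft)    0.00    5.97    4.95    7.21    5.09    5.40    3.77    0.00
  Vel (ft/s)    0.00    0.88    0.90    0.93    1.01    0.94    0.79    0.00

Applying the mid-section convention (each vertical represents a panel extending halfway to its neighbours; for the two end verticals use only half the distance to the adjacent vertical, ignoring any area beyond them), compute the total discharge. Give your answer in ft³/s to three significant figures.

218 ft³/s

w_2 = (20.0 − 0.0)/2 = 10 ft; q_2 = 0.88 × 5.97 × 10 = 52.54 ft³/s
w_3 = (26.5 − 15.1)/2 = 5.7 ft; q_3 = 0.90 × 4.95 × 5.7 = 25.39 ft³/s
w_4 = (38.7 − 20.0)/2 = 9.35 ft; q_4 = 0.93 × 7.21 × 9.35 = 62.69 ft³/s
w_5 = (42.8 − 26.5)/2 = 8.15 ft; q_5 = 1.01 × 5.09 × 8.15 = 41.90 ft³/s
w_6 = (46.8 − 38.7)/2 = 4.05 ft; q_6 = 0.94 × 5.40 × 4.05 = 20.56 ft³/s
w_7 = (52.9 − 42.8)/2 = 5.05 ft; q_7 = 0.79 × 3.77 × 5.05 = 15.04 ft³/s
Stations 1, 8 contribute zero (depth or velocity is 0).
Q = Σ qᵢ = 218.1 ft³/s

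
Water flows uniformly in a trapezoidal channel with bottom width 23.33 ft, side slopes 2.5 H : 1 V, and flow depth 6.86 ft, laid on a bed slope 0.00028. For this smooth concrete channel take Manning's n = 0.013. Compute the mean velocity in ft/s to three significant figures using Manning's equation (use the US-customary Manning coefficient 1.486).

5.30 ft/s

A = (b + z·y)·y = (23.33 + 2.5×6.86)×6.86 = 277.7 ft²
P = b + 2y√(1+z²) = 23.33 + 2×6.86×√(1+2.5²) = 60.27 ft
R = A/P = 277.7/60.27 = 4.607 ft
Q = (1.486/n)·A·R^(2/3)·S^(1/2) = (1.486/0.013) × 277.7 × 4.607^(2/3) × 0.00028^(1/2) = 1471 ft³/s
V = Q/A = 1471/277.7 = 5.296 ft/s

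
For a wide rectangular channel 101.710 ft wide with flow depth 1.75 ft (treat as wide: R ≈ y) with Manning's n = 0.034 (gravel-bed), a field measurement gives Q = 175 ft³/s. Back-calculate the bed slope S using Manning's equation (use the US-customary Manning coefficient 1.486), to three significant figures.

A = b·y = 101.710 × 1.75 = 178.0 ft²
Wide channel: R ≈ y = 1.75 ft
S = (Q·n / (1.486·A·R^(2/3)))² = (175×0.034 / (1.486×178.0×1.452))² = 0.0002400

0.000240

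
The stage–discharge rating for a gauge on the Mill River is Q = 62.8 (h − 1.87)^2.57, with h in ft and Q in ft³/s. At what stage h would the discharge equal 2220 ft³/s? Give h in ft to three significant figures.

h − h₀ = (Q/C)^(1/b) = (2220/62.8)^(1/2.57) = 4.004 ft
h = 1.87 + 4.004 = 5.874 ft

5.87 ft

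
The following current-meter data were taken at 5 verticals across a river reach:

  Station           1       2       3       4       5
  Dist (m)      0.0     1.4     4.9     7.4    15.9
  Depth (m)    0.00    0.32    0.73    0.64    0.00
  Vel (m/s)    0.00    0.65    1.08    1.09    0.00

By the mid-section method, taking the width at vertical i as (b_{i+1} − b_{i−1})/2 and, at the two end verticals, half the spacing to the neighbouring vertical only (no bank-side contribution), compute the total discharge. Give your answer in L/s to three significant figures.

w_2 = (4.9 − 0.0)/2 = 2.45 m; q_2 = 0.65 × 0.32 × 2.45 = 0.5096 m³/s
w_3 = (7.4 − 1.4)/2 = 3 m; q_3 = 1.08 × 0.73 × 3 = 2.365 m³/s
w_4 = (15.9 − 4.9)/2 = 5.5 m; q_4 = 1.09 × 0.64 × 5.5 = 3.837 m³/s
Stations 1, 5 contribute zero (depth or velocity is 0).
Q = Σ qᵢ = 6.712 m³/s
= 6.712 × 1000 = 6712 L/s

6710 L/s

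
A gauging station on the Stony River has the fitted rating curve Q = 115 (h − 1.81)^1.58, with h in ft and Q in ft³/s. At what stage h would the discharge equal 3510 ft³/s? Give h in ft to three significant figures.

h − h₀ = (Q/C)^(1/b) = (3510/115)^(1/1.58) = 8.702 ft
h = 1.81 + 8.702 = 10.51 ft

10.5 ft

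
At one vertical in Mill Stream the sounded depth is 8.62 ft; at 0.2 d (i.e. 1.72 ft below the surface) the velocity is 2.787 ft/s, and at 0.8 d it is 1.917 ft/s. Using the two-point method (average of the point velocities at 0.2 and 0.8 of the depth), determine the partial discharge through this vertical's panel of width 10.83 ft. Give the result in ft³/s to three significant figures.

220 ft³/s

v̄ = (2.787 + 1.917) / 2 = 2.352 ft/s
q = v̄ × d × w = 2.352 × 8.62 × 10.83 = 219.6 ft³/s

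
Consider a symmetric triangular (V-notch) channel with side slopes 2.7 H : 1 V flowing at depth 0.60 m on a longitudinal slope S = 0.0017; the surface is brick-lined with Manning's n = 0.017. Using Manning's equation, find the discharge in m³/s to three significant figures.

A = z·y² = 2.7×0.60² = 0.9720 m²
P = 2y√(1+z²) = 2×0.60×√(1+2.7²) = 3.455 m
R = A/P = 0.9720/3.455 = 0.2813 m
Q = (1/n)·A·R^(2/3)·S^(1/2) = (1/0.017) × 0.9720 × 0.2813^(2/3) × 0.0017^(1/2) = 1.012 m³/s

1.01 m³/s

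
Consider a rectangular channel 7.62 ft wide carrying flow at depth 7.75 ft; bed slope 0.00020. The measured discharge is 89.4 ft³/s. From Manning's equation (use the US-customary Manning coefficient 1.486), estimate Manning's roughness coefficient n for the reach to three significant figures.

0.0259

A = b·y = 7.62 × 7.75 = 59.06 ft²
P = b + 2y = 7.62 + 2×7.75 = 23.12 ft
R = A/P = 59.06/23.12 = 2.554 ft
n = (1.486/Q)·A·R^(2/3)·S^(1/2) = (1.486/89.4) × 59.06 × 1.869 × 0.01414 = 0.02594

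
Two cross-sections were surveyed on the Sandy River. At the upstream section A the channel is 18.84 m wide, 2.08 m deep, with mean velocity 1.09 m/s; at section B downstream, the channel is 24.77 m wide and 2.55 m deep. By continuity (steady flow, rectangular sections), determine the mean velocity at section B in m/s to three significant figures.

Q = A₁V₁ = (18.84×2.08) × 1.09 = 42.71 m³/s
A₂ = 24.77 × 2.55 = 63.16 m²
V₂ = Q/A₂ = 42.71/63.16 = 0.6762 m/s

0.676 m/s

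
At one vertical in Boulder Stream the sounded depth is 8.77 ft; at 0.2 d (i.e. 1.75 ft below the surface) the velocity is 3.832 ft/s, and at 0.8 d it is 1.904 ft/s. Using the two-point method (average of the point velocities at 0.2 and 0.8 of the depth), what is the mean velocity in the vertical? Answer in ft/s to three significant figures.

v̄ = (3.832 + 1.904) / 2 = 2.868 ft/s

2.87 ft/s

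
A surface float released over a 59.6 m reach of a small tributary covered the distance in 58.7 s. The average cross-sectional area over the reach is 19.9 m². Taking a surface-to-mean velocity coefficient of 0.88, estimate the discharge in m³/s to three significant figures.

17.8 m³/s

v_surface = L / t̄ = 59.6 / 58.7 = 1.015 m/s
v_mean = 0.88 × 1.015 = 0.8935 m/s
Q = A × v_mean = 19.9 × 0.8935 = 17.78 m³/s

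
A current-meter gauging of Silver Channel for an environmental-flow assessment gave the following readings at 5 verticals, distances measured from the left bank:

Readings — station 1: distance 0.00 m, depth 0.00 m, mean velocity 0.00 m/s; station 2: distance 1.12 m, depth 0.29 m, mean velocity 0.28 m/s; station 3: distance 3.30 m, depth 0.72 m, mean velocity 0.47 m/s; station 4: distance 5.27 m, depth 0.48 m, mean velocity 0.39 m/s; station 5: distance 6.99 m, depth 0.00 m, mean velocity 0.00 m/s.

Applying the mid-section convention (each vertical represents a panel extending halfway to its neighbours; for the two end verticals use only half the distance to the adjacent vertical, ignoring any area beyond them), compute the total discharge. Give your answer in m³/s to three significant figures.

w_2 = (3.30 − 0.00)/2 = 1.65 m; q_2 = 0.28 × 0.29 × 1.65 = 0.1340 m³/s
w_3 = (5.27 − 1.12)/2 = 2.075 m; q_3 = 0.47 × 0.72 × 2.075 = 0.7022 m³/s
w_4 = (6.99 − 3.30)/2 = 1.845 m; q_4 = 0.39 × 0.48 × 1.845 = 0.3454 m³/s
Stations 1, 5 contribute zero (depth or velocity is 0).
Q = Σ qᵢ = 1.182 m³/s

1.18 m³/s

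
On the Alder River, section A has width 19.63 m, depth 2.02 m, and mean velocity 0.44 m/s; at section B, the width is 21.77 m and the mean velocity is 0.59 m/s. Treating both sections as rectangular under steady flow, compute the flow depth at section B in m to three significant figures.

1.36 m

Q = A₁V₁ = (19.63×2.02) × 0.44 = 17.45 m³/s
d₂ = Q/(b₂ V₂) = 17.45/(21.77×0.59) = 1.358 m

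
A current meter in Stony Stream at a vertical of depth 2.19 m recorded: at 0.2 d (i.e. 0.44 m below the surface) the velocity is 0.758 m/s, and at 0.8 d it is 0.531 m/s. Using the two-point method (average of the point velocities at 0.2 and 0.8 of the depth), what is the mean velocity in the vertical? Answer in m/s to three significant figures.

0.645 m/s

v̄ = (0.758 + 0.531) / 2 = 0.6445 m/s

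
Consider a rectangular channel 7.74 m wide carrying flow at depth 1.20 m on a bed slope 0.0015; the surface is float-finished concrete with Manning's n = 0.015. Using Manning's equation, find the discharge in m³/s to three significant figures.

22.6 m³/s

A = b·y = 7.74 × 1.20 = 9.288 m²
P = b + 2y = 7.74 + 2×1.20 = 10.14 m
R = A/P = 9.288/10.14 = 0.9160 m
Q = (1/n)·A·R^(2/3)·S^(1/2) = (1/0.015) × 9.288 × 0.9160^(2/3) × 0.0015^(1/2) = 22.62 m³/s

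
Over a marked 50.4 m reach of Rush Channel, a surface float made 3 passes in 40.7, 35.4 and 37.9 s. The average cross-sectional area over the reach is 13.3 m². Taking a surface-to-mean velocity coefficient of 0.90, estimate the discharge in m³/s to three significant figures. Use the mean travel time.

t̄ = (40.7 + 35.4 + 37.9) / 3 = 38 s
v_surface = L / t̄ = 50.4 / 38 = 1.326 m/s
v_mean = 0.90 × 1.326 = 1.194 m/s
Q = A × v_mean = 13.3 × 1.194 = 15.88 m³/s

15.9 m³/s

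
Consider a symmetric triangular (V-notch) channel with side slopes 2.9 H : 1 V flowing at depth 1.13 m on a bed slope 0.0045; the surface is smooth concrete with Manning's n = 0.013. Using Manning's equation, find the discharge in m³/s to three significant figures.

12.6 m³/s

A = z·y² = 2.9×1.13² = 3.703 m²
P = 2y√(1+z²) = 2×1.13×√(1+2.9²) = 6.933 m
R = A/P = 3.703/6.933 = 0.5341 m
Q = (1/n)·A·R^(2/3)·S^(1/2) = (1/0.013) × 3.703 × 0.5341^(2/3) × 0.0045^(1/2) = 12.58 m³/s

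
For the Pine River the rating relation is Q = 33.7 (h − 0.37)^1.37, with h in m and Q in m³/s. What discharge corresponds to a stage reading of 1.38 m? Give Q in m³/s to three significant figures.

34.2 m³/s

Q = 33.7 × (1.38 − 0.37)^1.37 = 33.7 × 1.01^1.37 = 34.16 m³/s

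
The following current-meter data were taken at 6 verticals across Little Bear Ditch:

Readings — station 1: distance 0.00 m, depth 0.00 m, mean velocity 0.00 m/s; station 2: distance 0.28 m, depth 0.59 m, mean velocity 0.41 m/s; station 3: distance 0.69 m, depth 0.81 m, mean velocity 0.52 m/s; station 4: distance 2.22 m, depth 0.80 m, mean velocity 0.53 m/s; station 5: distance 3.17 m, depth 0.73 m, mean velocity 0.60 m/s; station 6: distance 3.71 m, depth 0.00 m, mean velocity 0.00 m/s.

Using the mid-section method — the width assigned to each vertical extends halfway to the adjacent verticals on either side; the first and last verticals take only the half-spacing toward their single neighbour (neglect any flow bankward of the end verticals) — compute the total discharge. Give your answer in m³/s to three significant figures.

1.34 m³/s

w_2 = (0.69 − 0.00)/2 = 0.345 m; q_2 = 0.41 × 0.59 × 0.345 = 0.08346 m³/s
w_3 = (2.22 − 0.28)/2 = 0.97 m; q_3 = 0.52 × 0.81 × 0.97 = 0.4086 m³/s
w_4 = (3.17 − 0.69)/2 = 1.24 m; q_4 = 0.53 × 0.80 × 1.24 = 0.5258 m³/s
w_5 = (3.71 − 2.22)/2 = 0.745 m; q_5 = 0.60 × 0.73 × 0.745 = 0.3263 m³/s
Stations 1, 6 contribute zero (depth or velocity is 0).
Q = Σ qᵢ = 1.344 m³/s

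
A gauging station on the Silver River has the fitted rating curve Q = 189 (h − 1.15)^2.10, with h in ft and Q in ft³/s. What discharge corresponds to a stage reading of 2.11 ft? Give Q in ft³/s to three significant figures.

173 ft³/s

Q = 189 × (2.11 − 1.15)^2.10 = 189 × 0.96^2.10 = 173.5 ft³/s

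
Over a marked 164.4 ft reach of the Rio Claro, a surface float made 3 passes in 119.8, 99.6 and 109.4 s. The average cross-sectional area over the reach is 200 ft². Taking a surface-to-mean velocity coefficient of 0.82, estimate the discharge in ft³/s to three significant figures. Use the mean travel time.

t̄ = (119.8 + 99.6 + 109.4) / 3 = 109.6 s
v_surface = L / t̄ = 164.4 / 109.6 = 1.500 ft/s
v_mean = 0.82 × 1.500 = 1.230 ft/s
Q = A × v_mean = 200 × 1.230 = 246.0 ft³/s

246 ft³/s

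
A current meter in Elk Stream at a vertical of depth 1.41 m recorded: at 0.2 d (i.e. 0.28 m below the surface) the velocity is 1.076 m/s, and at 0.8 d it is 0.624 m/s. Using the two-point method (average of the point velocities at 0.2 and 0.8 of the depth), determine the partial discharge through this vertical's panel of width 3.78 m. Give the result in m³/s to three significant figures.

4.53 m³/s

v̄ = (1.076 + 0.624) / 2 = 0.8500 m/s
q = v̄ × d × w = 0.8500 × 1.41 × 3.78 = 4.530 m³/s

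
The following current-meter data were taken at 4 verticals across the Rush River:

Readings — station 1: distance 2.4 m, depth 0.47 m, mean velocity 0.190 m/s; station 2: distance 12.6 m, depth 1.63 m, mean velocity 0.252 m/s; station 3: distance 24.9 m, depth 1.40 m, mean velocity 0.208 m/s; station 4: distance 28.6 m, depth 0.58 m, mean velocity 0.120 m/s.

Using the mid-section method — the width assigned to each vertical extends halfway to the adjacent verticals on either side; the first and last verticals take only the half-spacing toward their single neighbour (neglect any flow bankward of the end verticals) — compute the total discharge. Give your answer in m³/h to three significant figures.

w_1 = (12.6 − 2.4)/2 = 5.1 m; q_1 = 0.190 × 0.47 × 5.1 = 0.4554 m³/s
w_2 = (24.9 − 2.4)/2 = 11.25 m; q_2 = 0.252 × 1.63 × 11.25 = 4.621 m³/s
w_3 = (28.6 − 12.6)/2 = 8 m; q_3 = 0.208 × 1.40 × 8 = 2.330 m³/s
w_4 = (28.6 − 24.9)/2 = 1.85 m; q_4 = 0.120 × 0.58 × 1.85 = 0.1288 m³/s
Q = Σ qᵢ = 7.535 m³/s
= 7.535 × 3600 = 27130 m³/h

27100 m³/h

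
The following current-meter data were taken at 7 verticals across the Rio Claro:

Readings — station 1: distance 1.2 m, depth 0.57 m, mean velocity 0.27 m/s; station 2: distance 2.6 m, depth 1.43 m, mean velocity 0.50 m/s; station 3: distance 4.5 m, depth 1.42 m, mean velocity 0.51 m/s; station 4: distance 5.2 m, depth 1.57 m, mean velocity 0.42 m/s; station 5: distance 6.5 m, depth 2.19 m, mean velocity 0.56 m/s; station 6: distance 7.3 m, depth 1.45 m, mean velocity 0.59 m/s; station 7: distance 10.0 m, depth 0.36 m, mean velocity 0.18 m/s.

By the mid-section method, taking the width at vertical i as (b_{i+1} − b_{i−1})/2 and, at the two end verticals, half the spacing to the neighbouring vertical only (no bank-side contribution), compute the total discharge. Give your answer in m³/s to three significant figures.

w_1 = (2.6 − 1.2)/2 = 0.7 m; q_1 = 0.27 × 0.57 × 0.7 = 0.1077 m³/s
w_2 = (4.5 − 1.2)/2 = 1.65 m; q_2 = 0.50 × 1.43 × 1.65 = 1.180 m³/s
w_3 = (5.2 − 2.6)/2 = 1.3 m; q_3 = 0.51 × 1.42 × 1.3 = 0.9415 m³/s
w_4 = (6.5 − 4.5)/2 = 1 m; q_4 = 0.42 × 1.57 × 1 = 0.6594 m³/s
w_5 = (7.3 − 5.2)/2 = 1.05 m; q_5 = 0.56 × 2.19 × 1.05 = 1.288 m³/s
w_6 = (10.0 − 6.5)/2 = 1.75 m; q_6 = 0.59 × 1.45 × 1.75 = 1.497 m³/s
w_7 = (10.0 − 7.3)/2 = 1.35 m; q_7 = 0.18 × 0.36 × 1.35 = 0.08748 m³/s
Q = Σ qᵢ = 5.761 m³/s

5.76 m³/s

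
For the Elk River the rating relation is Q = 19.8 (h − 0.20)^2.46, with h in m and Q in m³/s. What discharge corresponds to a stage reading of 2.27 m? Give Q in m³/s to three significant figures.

119 m³/s

Q = 19.8 × (2.27 − 0.20)^2.46 = 19.8 × 2.07^2.46 = 118.6 m³/s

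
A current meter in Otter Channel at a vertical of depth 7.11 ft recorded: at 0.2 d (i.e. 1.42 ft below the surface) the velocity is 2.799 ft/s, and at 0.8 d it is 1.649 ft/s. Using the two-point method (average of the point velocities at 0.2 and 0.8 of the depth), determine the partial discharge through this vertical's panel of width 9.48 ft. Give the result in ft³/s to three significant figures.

150 ft³/s

v̄ = (2.799 + 1.649) / 2 = 2.224 ft/s
q = v̄ × d × w = 2.224 × 7.11 × 9.48 = 149.9 ft³/s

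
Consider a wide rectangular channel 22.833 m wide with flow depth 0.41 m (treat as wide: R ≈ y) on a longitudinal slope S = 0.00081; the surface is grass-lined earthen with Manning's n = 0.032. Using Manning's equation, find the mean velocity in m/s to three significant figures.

A = b·y = 22.833 × 0.41 = 9.362 m²
Wide channel: R ≈ y = 0.41 m
Q = (1/n)·A·R^(2/3)·S^(1/2) = (1/0.032) × 9.362 × 0.4100^(2/3) × 0.00081^(1/2) = 4.595 m³/s
V = Q/A = 4.595/9.362 = 0.4908 m/s

0.491 m/s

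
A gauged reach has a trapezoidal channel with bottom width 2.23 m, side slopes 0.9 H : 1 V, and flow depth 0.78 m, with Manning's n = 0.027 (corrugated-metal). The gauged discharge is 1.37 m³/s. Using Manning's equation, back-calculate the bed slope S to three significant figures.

0.000613

A = (b + z·y)·y = (2.23 + 0.9×0.78)×0.78 = 2.287 m²
P = b + 2y√(1+z²) = 2.23 + 2×0.78×√(1+0.9²) = 4.329 m
R = A/P = 2.287/4.329 = 0.5283 m
S = (Q·n / (1·A·R^(2/3)))² = (1.37×0.027 / (1×2.287×0.6535))² = 0.0006125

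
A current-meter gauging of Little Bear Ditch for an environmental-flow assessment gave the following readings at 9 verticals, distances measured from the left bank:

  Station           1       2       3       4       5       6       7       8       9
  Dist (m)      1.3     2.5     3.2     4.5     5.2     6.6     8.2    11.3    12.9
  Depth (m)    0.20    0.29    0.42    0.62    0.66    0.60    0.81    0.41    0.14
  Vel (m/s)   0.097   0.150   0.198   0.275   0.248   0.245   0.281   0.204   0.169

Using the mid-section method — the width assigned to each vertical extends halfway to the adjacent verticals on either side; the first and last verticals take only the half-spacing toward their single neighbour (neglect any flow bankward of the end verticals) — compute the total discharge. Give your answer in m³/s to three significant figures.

w_1 = (2.5 − 1.3)/2 = 0.6 m; q_1 = 0.097 × 0.20 × 0.6 = 0.01164 m³/s
w_2 = (3.2 − 1.3)/2 = 0.95 m; q_2 = 0.150 × 0.29 × 0.95 = 0.04133 m³/s
w_3 = (4.5 − 2.5)/2 = 1 m; q_3 = 0.198 × 0.42 × 1 = 0.08316 m³/s
w_4 = (5.2 − 3.2)/2 = 1 m; q_4 = 0.275 × 0.62 × 1 = 0.1705 m³/s
w_5 = (6.6 − 4.5)/2 = 1.05 m; q_5 = 0.248 × 0.66 × 1.05 = 0.1719 m³/s
w_6 = (8.2 − 5.2)/2 = 1.5 m; q_6 = 0.245 × 0.60 × 1.5 = 0.2205 m³/s
w_7 = (11.3 − 6.6)/2 = 2.35 m; q_7 = 0.281 × 0.81 × 2.35 = 0.5349 m³/s
w_8 = (12.9 − 8.2)/2 = 2.35 m; q_8 = 0.204 × 0.41 × 2.35 = 0.1966 m³/s
w_9 = (12.9 − 11.3)/2 = 0.8 m; q_9 = 0.169 × 0.14 × 0.8 = 0.01893 m³/s
Q = Σ qᵢ = 1.449 m³/s

1.45 m³/s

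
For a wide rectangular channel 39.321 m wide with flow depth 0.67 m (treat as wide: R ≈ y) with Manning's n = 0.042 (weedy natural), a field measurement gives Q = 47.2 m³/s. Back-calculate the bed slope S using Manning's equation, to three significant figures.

0.00966

A = b·y = 39.321 × 0.67 = 26.35 m²
Wide channel: R ≈ y = 0.67 m
S = (Q·n / (1·A·R^(2/3)))² = (47.2×0.042 / (1×26.35×0.7657))² = 0.009658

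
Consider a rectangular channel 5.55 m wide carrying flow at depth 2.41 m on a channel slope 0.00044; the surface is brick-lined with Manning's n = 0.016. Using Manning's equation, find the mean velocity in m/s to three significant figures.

A = b·y = 5.55 × 2.41 = 13.38 m²
P = b + 2y = 5.55 + 2×2.41 = 10.37 m
R = A/P = 13.38/10.37 = 1.290 m
Q = (1/n)·A·R^(2/3)·S^(1/2) = (1/0.016) × 13.38 × 1.290^(2/3) × 0.00044^(1/2) = 20.78 m³/s
V = Q/A = 20.78/13.38 = 1.553 m/s

1.55 m/s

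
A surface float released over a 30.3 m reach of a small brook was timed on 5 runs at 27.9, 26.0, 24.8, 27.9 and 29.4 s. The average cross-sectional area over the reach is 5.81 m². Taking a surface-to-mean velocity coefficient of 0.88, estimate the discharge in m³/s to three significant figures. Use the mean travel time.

t̄ = (27.9 + 26.0 + 24.8 + 27.9 + 29.4) / 5 = 27.2 s
v_surface = L / t̄ = 30.3 / 27.2 = 1.114 m/s
v_mean = 0.88 × 1.114 = 0.9803 m/s
Q = A × v_mean = 5.81 × 0.9803 = 5.696 m³/s

5.70 m³/s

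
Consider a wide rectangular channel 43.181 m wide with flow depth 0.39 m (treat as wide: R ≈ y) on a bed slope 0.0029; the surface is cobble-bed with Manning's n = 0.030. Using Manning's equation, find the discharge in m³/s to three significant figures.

16.1 m³/s

A = b·y = 43.181 × 0.39 = 16.84 m²
Wide channel: R ≈ y = 0.39 m
Q = (1/n)·A·R^(2/3)·S^(1/2) = (1/0.030) × 16.84 × 0.3900^(2/3) × 0.0029^(1/2) = 16.14 m³/s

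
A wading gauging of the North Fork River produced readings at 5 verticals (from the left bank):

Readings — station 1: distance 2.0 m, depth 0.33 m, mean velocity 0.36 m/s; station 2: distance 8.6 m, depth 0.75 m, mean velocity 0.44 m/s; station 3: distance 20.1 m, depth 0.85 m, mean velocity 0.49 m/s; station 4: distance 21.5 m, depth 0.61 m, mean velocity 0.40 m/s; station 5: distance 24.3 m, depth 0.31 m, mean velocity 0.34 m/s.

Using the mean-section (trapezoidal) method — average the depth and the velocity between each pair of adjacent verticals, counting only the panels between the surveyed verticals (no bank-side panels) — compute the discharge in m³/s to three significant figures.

Panel 1-2: Δb = 6.6 m, d̄ = (0.33+0.75)/2 = 0.54, v̄ = (0.36+0.44)/2 = 0.4 → q = 6.6×0.54×0.4 = 1.426 m³/s
Panel 2-3: Δb = 11.5 m, d̄ = (0.75+0.85)/2 = 0.8, v̄ = (0.44+0.49)/2 = 0.465 → q = 11.5×0.8×0.465 = 4.278 m³/s
Panel 3-4: Δb = 1.4 m, d̄ = (0.85+0.61)/2 = 0.73, v̄ = (0.49+0.40)/2 = 0.445 → q = 1.4×0.73×0.445 = 0.4548 m³/s
Panel 4-5: Δb = 2.8 m, d̄ = (0.61+0.31)/2 = 0.46, v̄ = (0.40+0.34)/2 = 0.37 → q = 2.8×0.46×0.37 = 0.4766 m³/s
Q = Σ q = 6.635 m³/s

6.63 m³/s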